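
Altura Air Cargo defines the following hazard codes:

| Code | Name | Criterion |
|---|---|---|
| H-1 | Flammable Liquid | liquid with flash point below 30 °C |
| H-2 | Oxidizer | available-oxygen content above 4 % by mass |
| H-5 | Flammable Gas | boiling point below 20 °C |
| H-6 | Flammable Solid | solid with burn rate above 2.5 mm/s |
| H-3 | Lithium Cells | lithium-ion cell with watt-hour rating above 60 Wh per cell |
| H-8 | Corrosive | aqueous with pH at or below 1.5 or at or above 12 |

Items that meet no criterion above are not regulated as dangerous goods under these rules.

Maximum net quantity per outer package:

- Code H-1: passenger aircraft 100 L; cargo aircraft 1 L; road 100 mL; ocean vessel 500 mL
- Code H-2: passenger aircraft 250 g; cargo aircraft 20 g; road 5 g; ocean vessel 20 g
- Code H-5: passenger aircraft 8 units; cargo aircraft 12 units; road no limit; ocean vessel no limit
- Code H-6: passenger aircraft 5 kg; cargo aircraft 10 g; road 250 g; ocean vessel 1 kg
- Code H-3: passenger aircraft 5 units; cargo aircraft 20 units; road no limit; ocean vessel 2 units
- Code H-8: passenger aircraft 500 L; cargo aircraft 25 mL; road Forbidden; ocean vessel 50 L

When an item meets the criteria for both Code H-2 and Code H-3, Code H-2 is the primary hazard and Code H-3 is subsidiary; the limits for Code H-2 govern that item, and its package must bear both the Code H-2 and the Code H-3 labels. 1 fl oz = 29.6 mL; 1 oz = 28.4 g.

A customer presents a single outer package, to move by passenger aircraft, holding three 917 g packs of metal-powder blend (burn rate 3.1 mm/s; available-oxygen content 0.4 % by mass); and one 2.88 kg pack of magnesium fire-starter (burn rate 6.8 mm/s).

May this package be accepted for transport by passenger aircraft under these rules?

No

Metal-powder blend: burn rate 3.1 mm/s > 2.5 mm/s → Code H-6 (Flammable Solid).
Burn rate 6.8 mm/s meets the Code H-6 criterion (Flammable Solid), so the magnesium fire-starter is Code H-6.
Total Code H-6: (three 917 g packs = 2.751 kg) + 2.88 kg = 5.631 kg.
5.631 kg exceeds the passenger aircraft limit of 5 kg for Code H-6.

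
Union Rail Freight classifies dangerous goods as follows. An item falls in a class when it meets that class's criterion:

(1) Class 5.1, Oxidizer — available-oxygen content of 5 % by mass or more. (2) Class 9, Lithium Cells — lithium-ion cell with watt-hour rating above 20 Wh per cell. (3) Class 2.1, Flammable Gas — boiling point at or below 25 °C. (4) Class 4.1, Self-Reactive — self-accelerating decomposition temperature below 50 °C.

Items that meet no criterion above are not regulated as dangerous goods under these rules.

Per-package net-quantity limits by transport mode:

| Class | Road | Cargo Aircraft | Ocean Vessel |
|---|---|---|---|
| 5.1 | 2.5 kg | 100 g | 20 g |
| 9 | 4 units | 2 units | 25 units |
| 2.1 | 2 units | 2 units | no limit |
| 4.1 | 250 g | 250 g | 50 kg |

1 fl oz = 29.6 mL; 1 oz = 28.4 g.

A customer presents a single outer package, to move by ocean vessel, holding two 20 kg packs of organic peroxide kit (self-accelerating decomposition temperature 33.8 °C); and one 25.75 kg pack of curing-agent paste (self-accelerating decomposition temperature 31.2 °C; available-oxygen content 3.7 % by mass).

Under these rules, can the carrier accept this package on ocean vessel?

No

The organic peroxide kit has self-accelerating decomposition temperature 33.8 °C, which is < 50 °C, so it is Class 4.1 (Self-Reactive).
The curing-agent paste has self-accelerating decomposition temperature 31.2 °C, which is < 50 °C, so it is Class 4.1 (Self-Reactive).
Total Class 4.1: (two 20 kg packs = 40 kg) + 25.75 kg = 65.75 kg.
65.75 kg > 50 kg (ocean vessel limit, Class 4.1) — over the limit.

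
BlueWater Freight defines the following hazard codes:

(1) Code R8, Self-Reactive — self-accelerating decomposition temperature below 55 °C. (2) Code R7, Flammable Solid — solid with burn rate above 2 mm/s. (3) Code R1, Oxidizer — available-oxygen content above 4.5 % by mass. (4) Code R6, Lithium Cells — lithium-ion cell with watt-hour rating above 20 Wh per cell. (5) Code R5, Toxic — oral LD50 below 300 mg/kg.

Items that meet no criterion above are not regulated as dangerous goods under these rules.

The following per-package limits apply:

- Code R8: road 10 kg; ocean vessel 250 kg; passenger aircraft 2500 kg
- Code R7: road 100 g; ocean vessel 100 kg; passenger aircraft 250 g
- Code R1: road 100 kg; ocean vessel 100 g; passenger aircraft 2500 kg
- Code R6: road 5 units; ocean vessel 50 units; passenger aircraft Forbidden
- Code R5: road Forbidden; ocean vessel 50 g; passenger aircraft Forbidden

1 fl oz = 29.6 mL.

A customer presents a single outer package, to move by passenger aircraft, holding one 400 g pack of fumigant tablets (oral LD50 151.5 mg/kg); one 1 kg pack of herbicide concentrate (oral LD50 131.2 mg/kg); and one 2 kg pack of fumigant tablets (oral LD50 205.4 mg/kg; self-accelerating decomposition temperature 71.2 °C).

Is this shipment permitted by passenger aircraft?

No

Fumigant tablets: oral LD50 151.5 mg/kg < 300 mg/kg → Code R5 (Toxic).
With oral LD50 131.2 mg/kg (< 300 mg/kg), the herbicide concentrate falls in Code R5.
Oral LD50 205.4 mg/kg meets the Code R5 criterion (Toxic), so the fumigant tablets are Code R5.
Code R5 net quantity: 400 g + 1 kg + 2 kg = 3.4 kg.
Code R5 is Forbidden by passenger aircraft.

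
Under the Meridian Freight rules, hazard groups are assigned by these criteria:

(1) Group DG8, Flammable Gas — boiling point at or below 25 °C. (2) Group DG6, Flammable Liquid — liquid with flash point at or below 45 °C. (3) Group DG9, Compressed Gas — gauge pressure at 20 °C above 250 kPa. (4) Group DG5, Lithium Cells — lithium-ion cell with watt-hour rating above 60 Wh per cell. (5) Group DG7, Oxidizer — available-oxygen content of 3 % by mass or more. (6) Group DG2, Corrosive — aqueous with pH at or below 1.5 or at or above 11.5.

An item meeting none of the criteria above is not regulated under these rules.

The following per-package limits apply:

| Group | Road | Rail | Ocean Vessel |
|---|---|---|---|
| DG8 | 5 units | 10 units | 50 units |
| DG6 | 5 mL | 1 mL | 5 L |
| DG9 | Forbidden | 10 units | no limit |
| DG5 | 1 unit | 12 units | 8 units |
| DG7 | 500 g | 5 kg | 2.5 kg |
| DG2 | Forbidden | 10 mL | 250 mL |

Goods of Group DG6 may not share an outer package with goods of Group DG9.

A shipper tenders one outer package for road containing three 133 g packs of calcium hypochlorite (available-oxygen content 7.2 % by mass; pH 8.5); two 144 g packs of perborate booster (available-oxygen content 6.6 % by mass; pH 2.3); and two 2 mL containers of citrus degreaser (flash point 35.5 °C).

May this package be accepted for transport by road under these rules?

The calcium hypochlorite has available-oxygen content 7.2 % by mass, which is ≥ 3 % by mass, so it is Group DG7 (Oxidizer).
With available-oxygen content 6.6 % by mass (≥ 3 % by mass), the perborate booster falls in Group DG7.
Flash point 35.5 °C meets the Group DG6 criterion (Flammable Liquid), so the citrus degreaser is Group DG6.
Total Group DG7: (three 133 g packs = 399 g) + (two 144 g packs = 288 g) = 687 g.
That exceeds the Group DG7 road limit of 500 g.
Group DG6 quantity: two 2 mL containers = 4 mL.
That is within the Group DG6 road limit of 5 mL.
The segregation rule (Group DG6 with Group DG9) does not apply to Group DG7 with Group DG6.

No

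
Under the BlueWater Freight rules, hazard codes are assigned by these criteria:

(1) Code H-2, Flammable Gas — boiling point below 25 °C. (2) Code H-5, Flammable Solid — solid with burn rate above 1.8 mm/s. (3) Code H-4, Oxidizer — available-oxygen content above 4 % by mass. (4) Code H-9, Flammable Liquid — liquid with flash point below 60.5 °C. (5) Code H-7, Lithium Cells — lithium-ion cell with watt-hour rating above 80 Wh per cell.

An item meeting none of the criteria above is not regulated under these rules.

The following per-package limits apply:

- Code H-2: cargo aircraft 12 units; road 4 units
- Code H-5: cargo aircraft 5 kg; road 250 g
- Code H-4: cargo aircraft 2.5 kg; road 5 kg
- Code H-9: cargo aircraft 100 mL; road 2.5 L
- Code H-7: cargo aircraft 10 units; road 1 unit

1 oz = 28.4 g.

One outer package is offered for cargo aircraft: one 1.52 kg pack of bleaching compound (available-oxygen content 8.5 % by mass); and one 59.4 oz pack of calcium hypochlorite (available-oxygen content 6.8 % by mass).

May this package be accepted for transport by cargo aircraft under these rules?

The bleaching compound has available-oxygen content 8.5 % by mass, which is > 4 % by mass, so it is Code H-4 (Oxidizer).
Available-oxygen content 6.8 % by mass meets the Code H-4 criterion (Oxidizer), so the calcium hypochlorite is Code H-4.
Code H-4 net quantity: 1.52 kg + (one 59.4 oz pack = 1686.96 g) = 3206.96 g.
3206.96 g > 2.5 kg (cargo aircraft limit, Code H-4) — over the limit.

No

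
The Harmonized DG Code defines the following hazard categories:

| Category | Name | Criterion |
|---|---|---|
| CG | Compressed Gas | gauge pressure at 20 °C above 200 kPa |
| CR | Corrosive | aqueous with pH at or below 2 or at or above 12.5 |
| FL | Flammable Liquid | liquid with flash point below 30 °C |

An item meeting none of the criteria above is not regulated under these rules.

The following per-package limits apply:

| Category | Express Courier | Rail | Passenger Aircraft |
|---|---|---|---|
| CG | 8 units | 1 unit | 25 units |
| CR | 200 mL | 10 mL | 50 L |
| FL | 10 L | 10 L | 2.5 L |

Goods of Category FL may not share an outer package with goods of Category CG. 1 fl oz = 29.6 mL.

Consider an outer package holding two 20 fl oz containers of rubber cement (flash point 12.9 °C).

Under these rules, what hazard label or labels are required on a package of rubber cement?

The rubber cement has flash point 12.9 °C, which is < 30 °C, so it is Category FL (Flammable Liquid).
Only the Category FL label is required.

Category FL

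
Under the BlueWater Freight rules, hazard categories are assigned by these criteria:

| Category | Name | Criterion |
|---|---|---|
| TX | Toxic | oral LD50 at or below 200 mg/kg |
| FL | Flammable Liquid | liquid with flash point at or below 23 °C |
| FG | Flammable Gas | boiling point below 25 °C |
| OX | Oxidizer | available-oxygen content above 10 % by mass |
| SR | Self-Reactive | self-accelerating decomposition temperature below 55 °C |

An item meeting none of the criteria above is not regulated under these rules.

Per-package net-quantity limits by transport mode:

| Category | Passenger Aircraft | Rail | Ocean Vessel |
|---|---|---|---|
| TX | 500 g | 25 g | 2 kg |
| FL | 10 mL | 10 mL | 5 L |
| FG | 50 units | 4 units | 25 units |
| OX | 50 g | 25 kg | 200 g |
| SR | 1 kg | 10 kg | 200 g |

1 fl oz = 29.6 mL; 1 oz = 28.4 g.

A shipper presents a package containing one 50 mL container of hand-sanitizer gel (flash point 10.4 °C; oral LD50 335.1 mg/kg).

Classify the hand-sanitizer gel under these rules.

Category FL

The hand-sanitizer gel has flash point 10.4 °C, which is ≤ 23 °C, so it is Category FL (Flammable Liquid).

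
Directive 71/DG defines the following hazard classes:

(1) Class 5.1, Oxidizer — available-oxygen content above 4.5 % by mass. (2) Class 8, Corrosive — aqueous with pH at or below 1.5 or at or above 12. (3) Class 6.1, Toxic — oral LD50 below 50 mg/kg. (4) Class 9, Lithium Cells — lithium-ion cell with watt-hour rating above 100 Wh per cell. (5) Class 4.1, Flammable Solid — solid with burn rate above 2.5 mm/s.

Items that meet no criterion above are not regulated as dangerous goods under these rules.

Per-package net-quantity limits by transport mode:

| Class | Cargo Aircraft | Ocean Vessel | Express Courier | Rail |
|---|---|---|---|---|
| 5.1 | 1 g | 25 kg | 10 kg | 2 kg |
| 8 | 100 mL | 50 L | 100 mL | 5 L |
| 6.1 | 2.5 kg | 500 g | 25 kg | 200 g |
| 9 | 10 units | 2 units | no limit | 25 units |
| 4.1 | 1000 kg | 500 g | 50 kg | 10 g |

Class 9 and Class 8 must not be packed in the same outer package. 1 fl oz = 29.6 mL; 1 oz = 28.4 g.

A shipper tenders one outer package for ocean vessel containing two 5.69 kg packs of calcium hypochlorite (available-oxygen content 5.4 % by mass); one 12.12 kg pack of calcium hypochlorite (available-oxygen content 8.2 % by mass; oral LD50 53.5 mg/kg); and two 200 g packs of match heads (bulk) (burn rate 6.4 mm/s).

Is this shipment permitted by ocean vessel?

Yes

Available-oxygen content 5.4 % by mass meets the Class 5.1 criterion (Oxidizer), so the calcium hypochlorite is Class 5.1.
Available-oxygen content 8.2 % by mass meets the Class 5.1 criterion (Oxidizer), so the calcium hypochlorite is Class 5.1.
Burn rate 6.4 mm/s meets the Class 4.1 criterion (Flammable Solid), so the match heads (bulk) are Class 4.1.
Class 5.1 net quantity: (two 5.69 kg packs = 11.38 kg) + 12.12 kg = 23.5 kg.
23.5 kg ≤ 25 kg (ocean vessel limit, Class 5.1) — within limit.
Class 4.1 quantity: two 200 g packs = 400 g.
400 g ≤ 500 g (ocean vessel limit, Class 4.1) — within limit.
The segregation rule (Class 9 with Class 8) does not apply to Class 5.1 with Class 4.1.
Every hazard class is within its ocean vessel limit and no segregation rule is violated.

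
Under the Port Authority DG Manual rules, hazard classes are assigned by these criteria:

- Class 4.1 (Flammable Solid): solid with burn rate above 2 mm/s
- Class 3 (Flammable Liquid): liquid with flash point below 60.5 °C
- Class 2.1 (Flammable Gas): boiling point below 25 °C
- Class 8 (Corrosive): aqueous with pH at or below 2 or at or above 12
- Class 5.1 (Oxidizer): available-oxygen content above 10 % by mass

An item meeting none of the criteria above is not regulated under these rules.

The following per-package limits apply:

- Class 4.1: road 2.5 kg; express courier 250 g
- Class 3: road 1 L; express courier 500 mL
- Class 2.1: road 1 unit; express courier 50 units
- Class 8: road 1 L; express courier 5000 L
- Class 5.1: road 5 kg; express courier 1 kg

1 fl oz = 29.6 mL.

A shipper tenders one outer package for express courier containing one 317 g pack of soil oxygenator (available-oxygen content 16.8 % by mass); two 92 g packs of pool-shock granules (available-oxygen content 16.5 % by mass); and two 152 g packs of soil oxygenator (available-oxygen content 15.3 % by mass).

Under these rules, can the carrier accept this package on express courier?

Available-oxygen content 16.8 % by mass meets the Class 5.1 criterion (Oxidizer), so the soil oxygenator is Class 5.1.
The pool-shock granules have available-oxygen content 16.5 % by mass, which is > 10 % by mass, so they are Class 5.1 (Oxidizer).
The soil oxygenator has available-oxygen content 15.3 % by mass, which is > 10 % by mass, so it is Class 5.1 (Oxidizer).
Total Class 5.1: 317 g + (two 92 g packs = 184 g) + (two 152 g packs = 304 g) = 805 g.
That is within the Class 5.1 express courier limit of 1 kg.

Yes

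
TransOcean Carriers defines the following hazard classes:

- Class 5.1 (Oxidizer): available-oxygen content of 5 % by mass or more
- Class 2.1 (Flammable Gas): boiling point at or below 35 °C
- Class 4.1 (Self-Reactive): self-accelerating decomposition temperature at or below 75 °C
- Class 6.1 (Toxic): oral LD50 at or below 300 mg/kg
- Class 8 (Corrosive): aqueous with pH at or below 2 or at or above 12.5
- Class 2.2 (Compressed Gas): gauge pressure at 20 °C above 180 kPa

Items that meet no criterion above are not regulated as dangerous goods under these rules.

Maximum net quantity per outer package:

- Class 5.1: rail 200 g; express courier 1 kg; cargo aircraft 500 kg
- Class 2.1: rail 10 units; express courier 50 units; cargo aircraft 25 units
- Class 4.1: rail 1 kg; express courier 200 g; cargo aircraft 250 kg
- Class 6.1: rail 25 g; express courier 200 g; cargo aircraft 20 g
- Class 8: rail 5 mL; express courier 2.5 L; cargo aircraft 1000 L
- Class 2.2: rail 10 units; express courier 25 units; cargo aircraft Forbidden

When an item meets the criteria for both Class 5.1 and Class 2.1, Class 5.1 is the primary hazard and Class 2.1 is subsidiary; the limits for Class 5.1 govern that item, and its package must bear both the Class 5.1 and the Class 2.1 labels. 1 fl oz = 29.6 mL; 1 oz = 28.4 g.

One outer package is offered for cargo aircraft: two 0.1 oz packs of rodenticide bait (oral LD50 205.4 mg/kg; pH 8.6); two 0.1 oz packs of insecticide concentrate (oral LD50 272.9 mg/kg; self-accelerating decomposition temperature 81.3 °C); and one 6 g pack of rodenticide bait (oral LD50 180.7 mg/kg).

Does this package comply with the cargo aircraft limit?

Yes

Rodenticide bait: oral LD50 205.4 mg/kg ≤ 300 mg/kg → Class 6.1 (Toxic).
Oral LD50 272.9 mg/kg meets the Class 6.1 criterion (Toxic), so the insecticide concentrate is Class 6.1.
Rodenticide bait: oral LD50 180.7 mg/kg ≤ 300 mg/kg → Class 6.1 (Toxic).
Total Class 6.1: (two 0.1 oz packs = 5.68 g) + (two 0.1 oz packs = 5.68 g) + 6 g = 17.36 g.
17.36 g is within the cargo aircraft limit of 20 g for Class 6.1.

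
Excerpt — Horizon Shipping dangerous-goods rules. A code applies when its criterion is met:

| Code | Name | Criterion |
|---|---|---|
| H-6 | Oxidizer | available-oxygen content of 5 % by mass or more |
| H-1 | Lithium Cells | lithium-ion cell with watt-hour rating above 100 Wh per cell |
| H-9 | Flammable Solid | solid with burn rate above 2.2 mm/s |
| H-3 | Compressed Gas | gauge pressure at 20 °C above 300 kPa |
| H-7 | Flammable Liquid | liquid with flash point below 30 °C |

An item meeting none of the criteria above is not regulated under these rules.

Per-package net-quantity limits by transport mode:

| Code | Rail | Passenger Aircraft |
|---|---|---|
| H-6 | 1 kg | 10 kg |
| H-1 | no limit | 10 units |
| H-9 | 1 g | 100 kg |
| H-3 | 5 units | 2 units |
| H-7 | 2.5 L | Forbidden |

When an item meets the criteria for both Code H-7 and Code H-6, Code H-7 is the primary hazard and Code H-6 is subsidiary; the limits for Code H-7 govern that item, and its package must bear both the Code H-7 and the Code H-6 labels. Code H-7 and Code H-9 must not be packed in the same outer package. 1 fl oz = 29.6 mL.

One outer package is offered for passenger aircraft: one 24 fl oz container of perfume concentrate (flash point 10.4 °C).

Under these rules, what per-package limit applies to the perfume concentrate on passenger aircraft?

Forbidden

The perfume concentrate has flash point 10.4 °C, which is < 30 °C, so it is Code H-7 (Flammable Liquid).
The passenger aircraft limit for Code H-7 is Forbidden.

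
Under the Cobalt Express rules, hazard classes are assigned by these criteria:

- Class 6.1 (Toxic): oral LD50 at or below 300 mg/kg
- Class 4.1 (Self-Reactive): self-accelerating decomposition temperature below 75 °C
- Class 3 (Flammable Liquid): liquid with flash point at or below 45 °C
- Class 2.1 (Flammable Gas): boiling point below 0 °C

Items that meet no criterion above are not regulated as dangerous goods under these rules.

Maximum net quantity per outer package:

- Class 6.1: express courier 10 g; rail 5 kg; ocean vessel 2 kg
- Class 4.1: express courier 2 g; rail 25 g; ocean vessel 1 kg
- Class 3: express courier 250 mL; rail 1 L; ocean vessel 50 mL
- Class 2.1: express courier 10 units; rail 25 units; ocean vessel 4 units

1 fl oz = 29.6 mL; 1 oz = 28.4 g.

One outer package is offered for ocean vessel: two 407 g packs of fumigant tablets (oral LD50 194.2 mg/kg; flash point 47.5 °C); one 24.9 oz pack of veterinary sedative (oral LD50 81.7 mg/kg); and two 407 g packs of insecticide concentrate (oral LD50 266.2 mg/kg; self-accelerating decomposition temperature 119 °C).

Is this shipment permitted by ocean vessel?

The fumigant tablets have oral LD50 194.2 mg/kg, which is ≤ 300 mg/kg, so they are Class 6.1 (Toxic).
With oral LD50 81.7 mg/kg (≤ 300 mg/kg), the veterinary sedative falls in Class 6.1.
Oral LD50 266.2 mg/kg meets the Class 6.1 criterion (Toxic), so the insecticide concentrate is Class 6.1.
Total Class 6.1: (two 407 g packs = 814 g) + (one 24.9 oz pack = 707.16 g) + (two 407 g packs = 814 g) = 2335.16 g.
That exceeds the Class 6.1 ocean vessel limit of 2 kg.

No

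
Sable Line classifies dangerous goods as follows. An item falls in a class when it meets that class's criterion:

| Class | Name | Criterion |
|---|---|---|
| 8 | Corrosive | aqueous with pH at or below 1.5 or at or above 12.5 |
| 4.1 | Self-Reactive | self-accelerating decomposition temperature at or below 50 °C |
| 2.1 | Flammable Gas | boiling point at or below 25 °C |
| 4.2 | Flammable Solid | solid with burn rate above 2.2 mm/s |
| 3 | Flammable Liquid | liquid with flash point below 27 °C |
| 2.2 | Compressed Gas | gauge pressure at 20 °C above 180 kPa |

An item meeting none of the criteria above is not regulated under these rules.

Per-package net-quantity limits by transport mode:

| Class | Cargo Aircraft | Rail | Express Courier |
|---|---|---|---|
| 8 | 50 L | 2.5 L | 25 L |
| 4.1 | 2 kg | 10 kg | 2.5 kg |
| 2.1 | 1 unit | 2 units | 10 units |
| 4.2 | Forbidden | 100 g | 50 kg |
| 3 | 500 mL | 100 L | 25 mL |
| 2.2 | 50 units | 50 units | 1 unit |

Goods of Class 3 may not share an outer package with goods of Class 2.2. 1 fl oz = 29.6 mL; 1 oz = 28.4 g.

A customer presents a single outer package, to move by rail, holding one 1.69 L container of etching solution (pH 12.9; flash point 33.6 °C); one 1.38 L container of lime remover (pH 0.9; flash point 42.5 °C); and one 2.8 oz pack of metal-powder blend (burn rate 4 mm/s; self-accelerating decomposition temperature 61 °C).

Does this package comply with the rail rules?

The etching solution has pH 12.9, which is ≥ 12.5, so it is Class 8 (Corrosive).
pH 0.9 meets the Class 8 criterion (Corrosive), so the lime remover is Class 8.
Metal-powder blend: burn rate 4 mm/s > 2.2 mm/s → Class 4.2 (Flammable Solid).
Total Class 8: 1.69 L + 1.38 L = 3.07 L.
3.07 L > 2.5 L (rail limit, Class 8) — over the limit.
Class 4.2 quantity: one 2.8 oz pack = 79.52 g.
That is within the Class 4.2 rail limit of 100 g.
The segregation rule (Class 3 with Class 2.2) does not apply to Class 8 with Class 4.2.

No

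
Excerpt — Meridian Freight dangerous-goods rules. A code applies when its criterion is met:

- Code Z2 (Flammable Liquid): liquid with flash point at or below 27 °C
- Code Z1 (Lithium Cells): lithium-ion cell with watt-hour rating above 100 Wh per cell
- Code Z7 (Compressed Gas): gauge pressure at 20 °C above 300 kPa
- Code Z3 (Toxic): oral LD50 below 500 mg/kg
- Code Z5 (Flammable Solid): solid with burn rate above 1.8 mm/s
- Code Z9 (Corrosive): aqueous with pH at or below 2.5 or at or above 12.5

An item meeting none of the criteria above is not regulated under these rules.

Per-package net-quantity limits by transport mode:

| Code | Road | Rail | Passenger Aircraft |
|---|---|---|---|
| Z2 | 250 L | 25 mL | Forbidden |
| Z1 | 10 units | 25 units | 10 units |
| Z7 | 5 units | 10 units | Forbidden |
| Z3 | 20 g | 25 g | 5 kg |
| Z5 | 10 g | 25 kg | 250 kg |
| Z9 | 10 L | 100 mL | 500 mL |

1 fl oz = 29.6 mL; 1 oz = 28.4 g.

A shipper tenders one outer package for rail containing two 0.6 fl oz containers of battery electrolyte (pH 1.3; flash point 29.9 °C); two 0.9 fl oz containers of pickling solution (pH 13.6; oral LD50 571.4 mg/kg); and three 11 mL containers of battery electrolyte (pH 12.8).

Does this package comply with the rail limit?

No

pH 1.3 meets the Code Z9 criterion (Corrosive), so the battery electrolyte is Code Z9.
With pH 13.6 (≥ 12.5), the pickling solution falls in Code Z9.
The battery electrolyte has pH 12.8, which is ≥ 12.5, so it is Code Z9 (Corrosive).
Total Code Z9: (two 0.6 fl oz containers = 35.52 mL) + (two 0.9 fl oz containers = 53.28 mL) + (three 11 mL containers = 33 mL) = 121.8 mL.
121.8 mL exceeds the rail limit of 100 mL for Code Z9.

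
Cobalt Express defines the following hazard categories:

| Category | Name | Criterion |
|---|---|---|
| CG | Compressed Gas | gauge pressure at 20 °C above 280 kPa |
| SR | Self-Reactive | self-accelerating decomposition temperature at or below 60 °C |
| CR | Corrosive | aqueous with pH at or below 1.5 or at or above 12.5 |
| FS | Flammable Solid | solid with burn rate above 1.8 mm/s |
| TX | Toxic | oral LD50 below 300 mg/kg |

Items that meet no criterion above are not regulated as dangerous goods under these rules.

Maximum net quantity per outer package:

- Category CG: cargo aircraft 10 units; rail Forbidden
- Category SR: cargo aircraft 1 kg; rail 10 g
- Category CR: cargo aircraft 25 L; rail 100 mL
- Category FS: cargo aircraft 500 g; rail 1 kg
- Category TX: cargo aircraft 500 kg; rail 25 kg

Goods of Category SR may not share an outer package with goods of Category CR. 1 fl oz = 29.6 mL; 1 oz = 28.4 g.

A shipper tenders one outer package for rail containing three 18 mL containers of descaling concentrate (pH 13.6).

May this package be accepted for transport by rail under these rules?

Yes

The descaling concentrate has pH 13.6, which is ≥ 12.5, so it is Category CR (Corrosive).
Category CR quantity: three 18 mL containers = 54 mL.
That is within the Category CR rail limit of 100 mL.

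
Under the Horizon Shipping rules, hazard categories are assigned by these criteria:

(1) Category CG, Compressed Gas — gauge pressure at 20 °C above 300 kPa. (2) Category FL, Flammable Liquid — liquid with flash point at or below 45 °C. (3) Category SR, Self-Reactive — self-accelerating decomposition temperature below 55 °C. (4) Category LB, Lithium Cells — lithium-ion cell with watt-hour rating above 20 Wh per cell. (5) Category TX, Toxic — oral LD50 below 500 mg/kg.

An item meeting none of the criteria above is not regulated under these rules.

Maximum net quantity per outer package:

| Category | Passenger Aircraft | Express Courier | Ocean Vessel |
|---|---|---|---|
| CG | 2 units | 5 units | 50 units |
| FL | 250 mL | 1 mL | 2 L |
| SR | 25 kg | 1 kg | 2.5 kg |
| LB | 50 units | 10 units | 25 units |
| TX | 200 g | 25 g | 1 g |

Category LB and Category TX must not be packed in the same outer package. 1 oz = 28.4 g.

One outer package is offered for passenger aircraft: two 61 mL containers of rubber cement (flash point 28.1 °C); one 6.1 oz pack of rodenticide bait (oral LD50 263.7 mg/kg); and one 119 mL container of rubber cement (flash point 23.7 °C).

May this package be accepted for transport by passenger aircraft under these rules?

Yes

Rubber cement: flash point 28.1 °C ≤ 45 °C → Category FL (Flammable Liquid).
Oral LD50 263.7 mg/kg meets the Category TX criterion (Toxic), so the rodenticide bait is Category TX.
With flash point 23.7 °C (≤ 45 °C), the rubber cement falls in Category FL.
Category FL net quantity: (two 61 mL containers = 122 mL) + 119 mL = 241 mL.
That is within the Category FL passenger aircraft limit of 250 mL.
Category TX quantity: one 6.1 oz pack = 173.24 g.
That is within the Category TX passenger aircraft limit of 200 g.
The segregation rule (Category LB with Category TX) does not apply to Category FL with Category TX.
Every hazard category is within its passenger aircraft limit and no segregation rule is violated.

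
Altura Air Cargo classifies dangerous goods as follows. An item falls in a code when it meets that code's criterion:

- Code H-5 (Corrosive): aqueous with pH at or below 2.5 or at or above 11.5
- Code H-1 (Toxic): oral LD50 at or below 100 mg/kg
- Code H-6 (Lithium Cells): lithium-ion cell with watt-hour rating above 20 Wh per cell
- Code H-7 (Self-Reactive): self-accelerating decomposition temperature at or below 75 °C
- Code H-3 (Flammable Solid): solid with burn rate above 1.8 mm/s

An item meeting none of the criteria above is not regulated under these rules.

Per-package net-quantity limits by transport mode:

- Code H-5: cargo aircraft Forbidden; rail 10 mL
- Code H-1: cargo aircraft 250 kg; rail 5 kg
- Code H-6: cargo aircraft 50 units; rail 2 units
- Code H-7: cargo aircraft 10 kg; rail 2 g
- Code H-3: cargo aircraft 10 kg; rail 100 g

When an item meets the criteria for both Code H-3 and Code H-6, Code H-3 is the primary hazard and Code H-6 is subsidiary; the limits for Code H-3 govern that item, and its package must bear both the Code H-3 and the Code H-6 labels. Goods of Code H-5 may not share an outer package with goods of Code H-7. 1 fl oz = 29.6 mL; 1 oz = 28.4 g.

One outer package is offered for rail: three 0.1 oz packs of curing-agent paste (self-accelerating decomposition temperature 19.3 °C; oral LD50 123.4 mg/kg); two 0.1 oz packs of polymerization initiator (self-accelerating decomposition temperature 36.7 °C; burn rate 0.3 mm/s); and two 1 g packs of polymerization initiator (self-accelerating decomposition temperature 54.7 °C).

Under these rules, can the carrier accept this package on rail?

The curing-agent paste has self-accelerating decomposition temperature 19.3 °C, which is ≤ 75 °C, so it is Code H-7 (Self-Reactive).
The polymerization initiator has self-accelerating decomposition temperature 36.7 °C, which is ≤ 75 °C, so it is Code H-7 (Self-Reactive).
The polymerization initiator has self-accelerating decomposition temperature 54.7 °C, which is ≤ 75 °C, so it is Code H-7 (Self-Reactive).
Total Code H-7: (three 0.1 oz packs = 8.52 g) + (two 0.1 oz packs = 5.68 g) + (two 1 g packs = 2 g) = 16.2 g.
16.2 g exceeds the rail limit of 2 g for Code H-7.

No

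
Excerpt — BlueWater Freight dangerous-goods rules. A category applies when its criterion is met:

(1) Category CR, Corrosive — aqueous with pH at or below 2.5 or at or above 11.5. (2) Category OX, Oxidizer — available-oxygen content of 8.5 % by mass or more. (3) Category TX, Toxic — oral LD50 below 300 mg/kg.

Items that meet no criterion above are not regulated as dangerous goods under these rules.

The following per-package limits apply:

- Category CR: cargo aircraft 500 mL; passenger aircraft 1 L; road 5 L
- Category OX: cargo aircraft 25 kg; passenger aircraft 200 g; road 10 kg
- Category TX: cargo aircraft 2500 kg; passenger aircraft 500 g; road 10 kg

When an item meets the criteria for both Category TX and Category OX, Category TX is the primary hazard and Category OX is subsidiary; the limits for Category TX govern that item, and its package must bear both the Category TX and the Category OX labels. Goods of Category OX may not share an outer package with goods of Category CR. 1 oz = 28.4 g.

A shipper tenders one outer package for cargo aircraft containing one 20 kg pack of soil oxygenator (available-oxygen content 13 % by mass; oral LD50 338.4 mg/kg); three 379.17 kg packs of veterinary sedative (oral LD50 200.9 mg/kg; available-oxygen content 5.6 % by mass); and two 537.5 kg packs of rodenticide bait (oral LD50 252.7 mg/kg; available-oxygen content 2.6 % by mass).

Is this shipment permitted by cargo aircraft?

Yes

The soil oxygenator has available-oxygen content 13 % by mass, which is ≥ 8.5 % by mass, so it is Category OX (Oxidizer).
With oral LD50 200.9 mg/kg (< 300 mg/kg), the veterinary sedative falls in Category TX.
Rodenticide bait: oral LD50 252.7 mg/kg < 300 mg/kg → Category TX (Toxic).
Category OX quantity: 20 kg.
That is within the Category OX cargo aircraft limit of 25 kg.
Category TX net quantity: (three 379.17 kg packs = 1137.51 kg) + (two 537.5 kg packs = 1075 kg) = 2212.51 kg.
2212.51 kg is within the cargo aircraft limit of 2500 kg for Category TX.
The segregation rule (Category OX with Category CR) does not apply to Category OX with Category TX.
Every hazard category is within its cargo aircraft limit and no segregation rule is violated.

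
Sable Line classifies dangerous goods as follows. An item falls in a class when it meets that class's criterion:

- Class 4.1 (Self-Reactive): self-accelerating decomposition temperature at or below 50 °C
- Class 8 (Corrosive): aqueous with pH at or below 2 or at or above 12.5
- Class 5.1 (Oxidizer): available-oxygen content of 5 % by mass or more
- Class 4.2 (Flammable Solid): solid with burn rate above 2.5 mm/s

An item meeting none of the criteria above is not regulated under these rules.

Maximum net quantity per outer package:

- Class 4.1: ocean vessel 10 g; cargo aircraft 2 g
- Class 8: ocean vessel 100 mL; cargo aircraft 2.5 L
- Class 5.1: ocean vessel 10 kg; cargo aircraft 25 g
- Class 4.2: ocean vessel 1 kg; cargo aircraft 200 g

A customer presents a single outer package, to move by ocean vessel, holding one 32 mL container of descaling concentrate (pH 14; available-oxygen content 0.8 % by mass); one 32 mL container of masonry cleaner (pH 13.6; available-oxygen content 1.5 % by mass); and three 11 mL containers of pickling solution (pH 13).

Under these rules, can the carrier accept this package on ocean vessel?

Yes

With pH 14 (≥ 12.5), the descaling concentrate falls in Class 8.
Masonry cleaner: pH 13.6 ≥ 12.5 → Class 8 (Corrosive).
With pH 13 (≥ 12.5), the pickling solution falls in Class 8.
Total Class 8: 32 mL + 32 mL + (three 11 mL containers = 33 mL) = 97 mL.
97 mL ≤ 100 mL (ocean vessel limit, Class 8) — within limit.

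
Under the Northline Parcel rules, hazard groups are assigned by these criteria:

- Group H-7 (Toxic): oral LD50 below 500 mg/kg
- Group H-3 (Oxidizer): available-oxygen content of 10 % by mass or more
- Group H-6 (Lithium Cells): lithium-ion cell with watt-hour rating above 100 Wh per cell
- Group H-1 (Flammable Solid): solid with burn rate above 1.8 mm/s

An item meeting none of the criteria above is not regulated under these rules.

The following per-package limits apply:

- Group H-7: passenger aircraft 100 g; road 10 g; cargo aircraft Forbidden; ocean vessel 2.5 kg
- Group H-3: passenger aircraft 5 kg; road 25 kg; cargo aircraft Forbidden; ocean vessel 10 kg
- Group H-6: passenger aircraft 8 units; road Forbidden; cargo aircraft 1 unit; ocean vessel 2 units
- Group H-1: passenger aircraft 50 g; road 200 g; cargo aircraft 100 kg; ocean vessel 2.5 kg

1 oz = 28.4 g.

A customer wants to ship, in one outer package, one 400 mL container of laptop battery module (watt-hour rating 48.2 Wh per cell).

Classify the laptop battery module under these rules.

Not regulated

watt-hour rating 48.2 Wh per cell is not above 100 Wh per cell, so Group H-6 does not apply.
No criterion is met, so the item is not regulated.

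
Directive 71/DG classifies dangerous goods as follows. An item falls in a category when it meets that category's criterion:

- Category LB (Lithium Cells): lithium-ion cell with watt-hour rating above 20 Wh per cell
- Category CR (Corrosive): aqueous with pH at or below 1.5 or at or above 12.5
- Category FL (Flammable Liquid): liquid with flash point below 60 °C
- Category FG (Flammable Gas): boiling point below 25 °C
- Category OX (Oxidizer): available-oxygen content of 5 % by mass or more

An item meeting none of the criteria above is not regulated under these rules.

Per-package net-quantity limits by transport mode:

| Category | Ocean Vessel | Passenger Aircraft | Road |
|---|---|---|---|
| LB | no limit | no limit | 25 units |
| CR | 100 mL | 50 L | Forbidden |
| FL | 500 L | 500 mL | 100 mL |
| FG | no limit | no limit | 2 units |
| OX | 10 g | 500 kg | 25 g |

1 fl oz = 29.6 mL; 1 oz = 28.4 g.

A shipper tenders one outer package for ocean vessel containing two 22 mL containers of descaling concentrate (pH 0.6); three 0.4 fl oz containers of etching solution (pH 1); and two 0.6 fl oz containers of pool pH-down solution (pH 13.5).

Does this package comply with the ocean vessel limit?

Descaling concentrate: pH 0.6 ≤ 1.5 → Category CR (Corrosive).
Etching solution: pH 1 ≤ 1.5 → Category CR (Corrosive).
The pool pH-down solution has pH 13.5, which is ≥ 12.5, so it is Category CR (Corrosive).
Category CR net quantity: (two 22 mL containers = 44 mL) + (three 0.4 fl oz containers = 35.52 mL) + (two 0.6 fl oz containers = 35.52 mL) = 115.04 mL.
115.04 mL exceeds the ocean vessel limit of 100 mL for Category CR.

No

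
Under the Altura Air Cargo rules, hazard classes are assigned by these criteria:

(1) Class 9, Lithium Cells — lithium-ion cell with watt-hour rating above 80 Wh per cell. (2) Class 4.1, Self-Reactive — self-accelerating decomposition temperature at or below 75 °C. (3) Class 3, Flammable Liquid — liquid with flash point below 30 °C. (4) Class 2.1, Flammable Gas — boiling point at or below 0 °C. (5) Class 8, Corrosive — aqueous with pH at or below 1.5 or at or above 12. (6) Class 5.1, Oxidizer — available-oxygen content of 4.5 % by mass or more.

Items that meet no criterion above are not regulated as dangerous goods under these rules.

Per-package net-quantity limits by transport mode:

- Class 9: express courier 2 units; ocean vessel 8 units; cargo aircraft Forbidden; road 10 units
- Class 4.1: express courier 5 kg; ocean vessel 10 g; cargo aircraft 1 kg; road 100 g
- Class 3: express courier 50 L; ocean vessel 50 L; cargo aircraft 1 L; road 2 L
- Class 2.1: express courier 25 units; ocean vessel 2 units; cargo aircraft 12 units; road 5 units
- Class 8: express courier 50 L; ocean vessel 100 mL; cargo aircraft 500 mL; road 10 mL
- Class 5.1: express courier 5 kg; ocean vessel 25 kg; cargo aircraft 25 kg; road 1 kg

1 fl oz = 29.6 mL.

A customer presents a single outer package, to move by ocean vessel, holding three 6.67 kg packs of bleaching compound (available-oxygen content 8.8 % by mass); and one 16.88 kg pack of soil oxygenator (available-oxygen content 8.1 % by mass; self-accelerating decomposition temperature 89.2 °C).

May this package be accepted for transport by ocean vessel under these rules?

Bleaching compound: available-oxygen content 8.8 % by mass ≥ 4.5 % by mass → Class 5.1 (Oxidizer).
With available-oxygen content 8.1 % by mass (≥ 4.5 % by mass), the soil oxygenator falls in Class 5.1.
Class 5.1 net quantity: (three 6.67 kg packs = 20.01 kg) + 16.88 kg = 36.89 kg.
36.89 kg exceeds the ocean vessel limit of 25 kg for Class 5.1.

No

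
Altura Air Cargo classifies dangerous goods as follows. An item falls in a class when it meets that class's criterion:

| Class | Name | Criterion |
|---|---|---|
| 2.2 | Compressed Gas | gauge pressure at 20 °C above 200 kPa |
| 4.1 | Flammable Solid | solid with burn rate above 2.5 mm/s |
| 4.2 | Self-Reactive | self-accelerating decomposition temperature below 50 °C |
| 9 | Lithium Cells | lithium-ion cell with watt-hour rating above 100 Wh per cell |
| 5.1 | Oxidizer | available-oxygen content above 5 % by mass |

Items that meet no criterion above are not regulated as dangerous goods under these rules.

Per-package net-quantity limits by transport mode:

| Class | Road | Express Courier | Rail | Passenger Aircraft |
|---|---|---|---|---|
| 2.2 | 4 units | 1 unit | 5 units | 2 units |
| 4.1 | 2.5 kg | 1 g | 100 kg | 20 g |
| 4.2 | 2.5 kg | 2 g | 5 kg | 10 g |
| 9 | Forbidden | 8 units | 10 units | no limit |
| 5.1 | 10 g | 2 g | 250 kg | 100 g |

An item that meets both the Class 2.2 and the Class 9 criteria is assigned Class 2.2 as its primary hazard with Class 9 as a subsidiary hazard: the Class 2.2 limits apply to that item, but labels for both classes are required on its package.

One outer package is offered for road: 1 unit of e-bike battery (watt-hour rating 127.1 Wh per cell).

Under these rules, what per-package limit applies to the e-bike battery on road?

Forbidden

With watt-hour rating 127.1 Wh per cell (> 100 Wh per cell), the e-bike battery falls in Class 9.
The road limit for Class 9 is Forbidden.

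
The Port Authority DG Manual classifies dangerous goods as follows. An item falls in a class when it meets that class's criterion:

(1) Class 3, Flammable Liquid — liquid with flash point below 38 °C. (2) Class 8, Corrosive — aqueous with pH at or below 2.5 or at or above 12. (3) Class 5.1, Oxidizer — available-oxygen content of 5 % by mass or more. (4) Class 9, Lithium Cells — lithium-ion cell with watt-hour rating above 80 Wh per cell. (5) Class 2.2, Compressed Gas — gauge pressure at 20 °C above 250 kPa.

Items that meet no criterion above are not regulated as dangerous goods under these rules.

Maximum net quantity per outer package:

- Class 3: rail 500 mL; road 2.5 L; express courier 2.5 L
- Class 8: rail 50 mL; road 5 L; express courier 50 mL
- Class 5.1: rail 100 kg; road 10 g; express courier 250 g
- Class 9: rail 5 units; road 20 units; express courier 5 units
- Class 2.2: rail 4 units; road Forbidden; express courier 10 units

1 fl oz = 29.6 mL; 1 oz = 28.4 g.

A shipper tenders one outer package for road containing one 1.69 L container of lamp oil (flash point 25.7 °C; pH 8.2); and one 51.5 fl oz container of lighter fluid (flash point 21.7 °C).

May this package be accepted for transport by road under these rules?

Flash point 25.7 °C meets the Class 3 criterion (Flammable Liquid), so the lamp oil is Class 3.
Flash point 21.7 °C meets the Class 3 criterion (Flammable Liquid), so the lighter fluid is Class 3.
Class 3 net quantity: 1.69 L + (one 51.5 fl oz container = 1524.4 mL) = 3214.4 mL.
3214.4 mL > 2.5 L (road limit, Class 3) — over the limit.

No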